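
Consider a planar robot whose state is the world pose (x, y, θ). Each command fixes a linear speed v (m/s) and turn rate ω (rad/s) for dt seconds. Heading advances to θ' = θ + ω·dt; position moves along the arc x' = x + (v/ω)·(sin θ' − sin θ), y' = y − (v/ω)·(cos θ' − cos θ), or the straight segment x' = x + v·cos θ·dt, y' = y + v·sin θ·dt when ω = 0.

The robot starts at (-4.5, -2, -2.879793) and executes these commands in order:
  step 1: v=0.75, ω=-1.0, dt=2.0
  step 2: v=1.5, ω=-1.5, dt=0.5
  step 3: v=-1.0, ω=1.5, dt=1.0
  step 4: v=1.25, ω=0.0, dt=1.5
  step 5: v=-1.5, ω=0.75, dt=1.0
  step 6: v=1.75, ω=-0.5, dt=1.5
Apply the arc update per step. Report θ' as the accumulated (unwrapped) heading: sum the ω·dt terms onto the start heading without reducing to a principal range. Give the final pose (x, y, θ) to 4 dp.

(-7.1372, 0.7787, -4.1298)

step 1: θ'=-4.8798 (R=-0.7500) → pose (-5.4336, -1.1506, -4.8798)
step 2: θ'=-5.6298 (R=-1.0000) → pose (-5.0555, -0.5232, -5.6298)
step 3: θ'=-4.1298 (R=-0.6667) → pose (-5.2069, -1.4193, -4.1298)
step 4: θ'=-4.1298 (straight) → pose (-6.2385, 0.1464, -4.1298)
step 5: θ'=-3.3798 (R=-2.0000) → pose (-5.0404, -0.6968, -3.3798)
step 6: θ'=-4.1298 (R=-3.5000) → pose (-7.1372, 0.7787, -4.1298)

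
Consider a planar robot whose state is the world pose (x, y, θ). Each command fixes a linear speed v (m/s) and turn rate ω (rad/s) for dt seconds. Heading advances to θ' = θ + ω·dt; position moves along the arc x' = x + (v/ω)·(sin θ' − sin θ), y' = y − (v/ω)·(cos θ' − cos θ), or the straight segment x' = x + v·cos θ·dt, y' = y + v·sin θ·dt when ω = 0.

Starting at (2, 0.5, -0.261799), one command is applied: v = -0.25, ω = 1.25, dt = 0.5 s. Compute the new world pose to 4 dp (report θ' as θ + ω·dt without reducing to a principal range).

(1.8772, 0.4938, 0.3632)

θ' = -0.2618 + 1.25·0.5 = 0.3632
R = v/ω = -0.25/1.25 = -0.2000
x' = 2 + -0.2000·(sin 0.3632 − sin -0.2618) = 1.8772
y' = 0.5 − -0.2000·(cos 0.3632 − cos -0.2618) = 0.4938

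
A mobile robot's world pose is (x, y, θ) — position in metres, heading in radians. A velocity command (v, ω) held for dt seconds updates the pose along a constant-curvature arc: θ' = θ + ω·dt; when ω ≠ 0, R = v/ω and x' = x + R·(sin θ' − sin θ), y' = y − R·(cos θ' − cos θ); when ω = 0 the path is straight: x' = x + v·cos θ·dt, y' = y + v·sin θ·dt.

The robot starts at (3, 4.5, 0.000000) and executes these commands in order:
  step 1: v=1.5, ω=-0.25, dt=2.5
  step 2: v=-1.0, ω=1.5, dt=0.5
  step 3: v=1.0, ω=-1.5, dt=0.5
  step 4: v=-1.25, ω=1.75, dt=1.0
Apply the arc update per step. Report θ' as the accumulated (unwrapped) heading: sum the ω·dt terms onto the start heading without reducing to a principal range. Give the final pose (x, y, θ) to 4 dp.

(5.4482, 3.0945, 1.1250)

step 1: θ'=-0.6250 (R=-6.0000) → pose (6.5106, 3.3658, -0.6250)
step 2: θ'=0.1250 (R=-0.6667) → pose (6.0374, 3.4866, 0.1250)
step 3: θ'=-0.6250 (R=-0.6667) → pose (6.5106, 3.3658, -0.6250)
step 4: θ'=1.1250 (R=-0.7143) → pose (5.4482, 3.0945, 1.1250)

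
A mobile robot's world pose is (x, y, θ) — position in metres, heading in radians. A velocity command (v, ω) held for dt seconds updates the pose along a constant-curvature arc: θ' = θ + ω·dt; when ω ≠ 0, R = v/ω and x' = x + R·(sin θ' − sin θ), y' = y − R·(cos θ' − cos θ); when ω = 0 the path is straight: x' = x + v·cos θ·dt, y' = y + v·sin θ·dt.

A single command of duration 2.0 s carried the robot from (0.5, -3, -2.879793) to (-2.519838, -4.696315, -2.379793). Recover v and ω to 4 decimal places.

v = 1.7500, ω = 0.2500

Δθ = -2.379793 − -2.879793 = 0.500000
ω = Δθ/dt = 0.500000/2.0 = 0.2500
R = Δx/(sin θ' − sin θ) = 7.0000
v = R·ω = 7.0000·0.2500 = 1.7500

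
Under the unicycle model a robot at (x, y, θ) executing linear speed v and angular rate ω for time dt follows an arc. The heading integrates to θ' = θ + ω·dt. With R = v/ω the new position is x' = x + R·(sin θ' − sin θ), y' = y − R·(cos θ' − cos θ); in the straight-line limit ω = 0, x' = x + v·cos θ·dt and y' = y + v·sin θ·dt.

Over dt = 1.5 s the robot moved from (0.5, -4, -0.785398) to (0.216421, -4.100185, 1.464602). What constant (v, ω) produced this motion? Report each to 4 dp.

Δθ = 1.464602 − -0.785398 = 2.250000
ω = Δθ/dt = 2.250000/1.5 = 1.5000
R = Δx/(sin θ' − sin θ) = -0.1667
v = R·ω = -0.1667·1.5000 = -0.2500

v = -0.2500, ω = 1.5000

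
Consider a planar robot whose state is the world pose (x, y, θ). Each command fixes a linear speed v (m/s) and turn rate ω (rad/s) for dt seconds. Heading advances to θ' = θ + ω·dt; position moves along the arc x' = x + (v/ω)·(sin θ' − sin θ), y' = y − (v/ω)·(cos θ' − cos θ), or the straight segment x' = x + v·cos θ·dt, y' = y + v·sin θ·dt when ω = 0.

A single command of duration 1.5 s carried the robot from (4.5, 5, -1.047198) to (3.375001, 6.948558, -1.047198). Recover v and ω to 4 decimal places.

Δθ = -1.047198 − -1.047198 = 0.000000
ω = Δθ/dt = 0.000000/1.5 = 0.0000
ω = 0 → v = (Δx·cos θ + Δy·sin θ)/dt = -1.5000

v = -1.5000, ω = 0.0000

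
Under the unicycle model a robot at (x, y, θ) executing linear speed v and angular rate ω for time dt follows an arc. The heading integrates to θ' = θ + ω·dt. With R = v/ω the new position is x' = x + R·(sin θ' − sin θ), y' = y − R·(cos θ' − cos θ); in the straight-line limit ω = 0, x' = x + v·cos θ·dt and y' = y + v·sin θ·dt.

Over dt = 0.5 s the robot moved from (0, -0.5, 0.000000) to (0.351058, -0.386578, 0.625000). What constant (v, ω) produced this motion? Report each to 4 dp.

v = 0.7500, ω = 1.2500

Δθ = 0.625000 − 0.000000 = 0.625000
ω = Δθ/dt = 0.625000/0.5 = 1.2500
R = Δx/(sin θ' − sin θ) = 0.6000
v = R·ω = 0.6000·1.2500 = 0.7500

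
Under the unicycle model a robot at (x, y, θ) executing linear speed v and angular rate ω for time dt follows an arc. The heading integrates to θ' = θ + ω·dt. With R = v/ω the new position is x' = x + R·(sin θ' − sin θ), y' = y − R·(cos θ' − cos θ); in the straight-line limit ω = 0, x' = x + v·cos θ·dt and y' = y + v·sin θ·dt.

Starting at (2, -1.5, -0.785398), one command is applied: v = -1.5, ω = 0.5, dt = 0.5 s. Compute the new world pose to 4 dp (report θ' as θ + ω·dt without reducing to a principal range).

(1.4092, -1.0411, -0.5354)

θ' = -0.7854 + 0.5·0.5 = -0.5354
R = v/ω = -1.5/0.5 = -3.0000
x' = 2 + -3.0000·(sin -0.5354 − sin -0.7854) = 1.4092
y' = -1.5 − -3.0000·(cos -0.5354 − cos -0.7854) = -1.0411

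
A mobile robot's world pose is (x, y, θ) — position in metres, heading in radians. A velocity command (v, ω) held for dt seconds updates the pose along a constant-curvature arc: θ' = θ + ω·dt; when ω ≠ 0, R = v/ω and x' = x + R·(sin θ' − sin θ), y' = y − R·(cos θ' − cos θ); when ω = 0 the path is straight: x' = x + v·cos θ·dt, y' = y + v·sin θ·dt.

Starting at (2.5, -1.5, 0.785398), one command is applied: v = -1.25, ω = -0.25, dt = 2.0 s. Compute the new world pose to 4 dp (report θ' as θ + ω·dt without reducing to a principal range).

(0.3722, -2.7622, 0.2854)

θ' = 0.7854 + -0.25·2.0 = 0.2854
R = v/ω = -1.25/-0.25 = 5.0000
x' = 2.5 + 5.0000·(sin 0.2854 − sin 0.7854) = 0.3722
y' = -1.5 − 5.0000·(cos 0.2854 − cos 0.7854) = -2.7622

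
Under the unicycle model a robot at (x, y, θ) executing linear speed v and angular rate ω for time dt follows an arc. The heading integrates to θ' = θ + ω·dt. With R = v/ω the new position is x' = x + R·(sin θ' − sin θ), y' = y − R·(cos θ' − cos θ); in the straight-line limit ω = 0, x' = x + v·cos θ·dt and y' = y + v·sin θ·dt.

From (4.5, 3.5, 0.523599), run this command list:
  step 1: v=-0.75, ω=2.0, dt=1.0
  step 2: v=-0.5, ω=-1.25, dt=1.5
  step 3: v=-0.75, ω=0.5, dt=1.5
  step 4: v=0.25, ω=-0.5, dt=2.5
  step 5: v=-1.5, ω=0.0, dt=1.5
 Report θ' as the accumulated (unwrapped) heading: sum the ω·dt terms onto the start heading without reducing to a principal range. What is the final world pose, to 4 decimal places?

(2.1018, 1.3621, 0.1486)

step 1: θ'=2.5236 (R=-0.3750) → pose (4.4702, 2.8696, 2.5236)
step 2: θ'=0.6486 (R=0.4000) → pose (4.4801, 2.2248, 0.6486)
step 3: θ'=1.3986 (R=-1.5000) → pose (3.9084, 1.2864, 1.3986)
step 4: θ'=0.1486 (R=-0.5000) → pose (4.3270, 1.6953, 0.1486)
step 5: θ'=0.1486 (straight) → pose (2.1018, 1.3621, 0.1486)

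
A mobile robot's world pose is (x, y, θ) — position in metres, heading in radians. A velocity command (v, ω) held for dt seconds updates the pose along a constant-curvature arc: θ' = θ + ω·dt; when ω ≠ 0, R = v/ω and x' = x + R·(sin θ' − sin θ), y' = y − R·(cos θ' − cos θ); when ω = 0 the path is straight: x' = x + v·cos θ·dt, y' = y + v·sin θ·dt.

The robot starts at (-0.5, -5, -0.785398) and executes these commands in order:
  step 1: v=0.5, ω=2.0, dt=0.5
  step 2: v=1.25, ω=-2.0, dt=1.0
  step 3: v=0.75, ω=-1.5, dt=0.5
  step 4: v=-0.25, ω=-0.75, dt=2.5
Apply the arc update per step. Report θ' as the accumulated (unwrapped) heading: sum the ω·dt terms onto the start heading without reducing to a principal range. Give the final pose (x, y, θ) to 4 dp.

(0.7783, -6.2905, -4.4104)

step 1: θ'=0.2146 (R=0.2500) → pose (-0.2700, -5.0675, 0.2146)
step 2: θ'=-1.7854 (R=-0.6250) → pose (0.4738, -5.8113, -1.7854)
step 3: θ'=-2.5354 (R=-0.5000) → pose (0.2701, -6.1157, -2.5354)
step 4: θ'=-4.4104 (R=0.3333) → pose (0.7783, -6.2905, -4.4104)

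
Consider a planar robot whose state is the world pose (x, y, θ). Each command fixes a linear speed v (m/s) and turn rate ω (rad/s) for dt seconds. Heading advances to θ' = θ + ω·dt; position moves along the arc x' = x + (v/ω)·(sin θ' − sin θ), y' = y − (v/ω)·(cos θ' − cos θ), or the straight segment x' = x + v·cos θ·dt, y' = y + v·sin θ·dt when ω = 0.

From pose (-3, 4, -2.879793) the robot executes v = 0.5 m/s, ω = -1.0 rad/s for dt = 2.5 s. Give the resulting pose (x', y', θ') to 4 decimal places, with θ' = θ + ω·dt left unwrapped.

θ' = -2.8798 + -1.0·2.5 = -5.3798
R = v/ω = 0.5/-1.0 = -0.5000
x' = -3 + -0.5000·(sin -5.3798 − sin -2.8798) = -3.5221
y' = 4 − -0.5000·(cos -5.3798 − cos -2.8798) = 4.7924

(-3.5221, 4.7924, -5.3798)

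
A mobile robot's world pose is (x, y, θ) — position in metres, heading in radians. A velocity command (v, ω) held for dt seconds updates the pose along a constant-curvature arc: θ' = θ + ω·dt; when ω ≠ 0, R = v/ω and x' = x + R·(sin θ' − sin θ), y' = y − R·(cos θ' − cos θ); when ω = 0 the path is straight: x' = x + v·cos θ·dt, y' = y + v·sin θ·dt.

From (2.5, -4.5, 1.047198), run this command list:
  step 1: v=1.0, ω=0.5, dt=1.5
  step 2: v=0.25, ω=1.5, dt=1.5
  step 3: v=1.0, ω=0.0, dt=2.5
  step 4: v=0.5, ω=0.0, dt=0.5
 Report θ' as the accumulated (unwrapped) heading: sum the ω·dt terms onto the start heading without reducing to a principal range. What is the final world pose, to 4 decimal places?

(0.7260, -5.1493, 4.0472)

step 1: θ'=1.7972 (R=2.0000) → pose (2.7169, -3.0511, 1.7972)
step 2: θ'=4.0472 (R=0.1667) → pose (2.4234, -2.9856, 4.0472)
step 3: θ'=4.0472 (straight) → pose (0.8803, -4.9526, 4.0472)
step 4: θ'=4.0472 (straight) → pose (0.7260, -5.1493, 4.0472)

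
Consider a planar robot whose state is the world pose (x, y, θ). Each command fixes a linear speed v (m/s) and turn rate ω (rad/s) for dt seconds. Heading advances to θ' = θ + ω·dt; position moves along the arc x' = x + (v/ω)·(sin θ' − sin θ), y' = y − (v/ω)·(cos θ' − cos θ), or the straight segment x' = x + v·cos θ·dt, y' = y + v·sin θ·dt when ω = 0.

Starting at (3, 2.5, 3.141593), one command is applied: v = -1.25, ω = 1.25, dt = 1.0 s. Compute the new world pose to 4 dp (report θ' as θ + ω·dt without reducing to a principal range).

θ' = 3.1416 + 1.25·1.0 = 4.3916
R = v/ω = -1.25/1.25 = -1.0000
x' = 3 + -1.0000·(sin 4.3916 − sin 3.1416) = 3.9490
y' = 2.5 − -1.0000·(cos 4.3916 − cos 3.1416) = 3.1847

(3.9490, 3.1847, 4.3916)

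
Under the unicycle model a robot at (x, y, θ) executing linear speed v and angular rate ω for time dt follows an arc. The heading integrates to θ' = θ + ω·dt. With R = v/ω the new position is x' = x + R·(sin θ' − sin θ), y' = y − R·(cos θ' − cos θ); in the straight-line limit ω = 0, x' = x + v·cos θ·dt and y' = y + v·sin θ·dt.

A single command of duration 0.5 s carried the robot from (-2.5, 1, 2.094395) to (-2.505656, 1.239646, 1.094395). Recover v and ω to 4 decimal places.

Δθ = 1.094395 − 2.094395 = -1.000000
ω = Δθ/dt = -1.000000/0.5 = -2.0000
R = −Δy/(cos θ' − cos θ) = -0.2500
v = R·ω = -0.2500·-2.0000 = 0.5000

v = 0.5000, ω = -2.0000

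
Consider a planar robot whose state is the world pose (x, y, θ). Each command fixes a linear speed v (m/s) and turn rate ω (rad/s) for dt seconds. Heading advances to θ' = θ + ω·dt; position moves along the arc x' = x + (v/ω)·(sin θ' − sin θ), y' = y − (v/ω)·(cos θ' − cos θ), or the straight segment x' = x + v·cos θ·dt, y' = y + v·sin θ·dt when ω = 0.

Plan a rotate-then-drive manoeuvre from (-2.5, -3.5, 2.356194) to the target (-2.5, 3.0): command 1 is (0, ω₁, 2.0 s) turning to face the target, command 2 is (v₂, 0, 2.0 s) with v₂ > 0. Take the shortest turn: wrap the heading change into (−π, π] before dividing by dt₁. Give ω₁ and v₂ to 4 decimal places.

ω₁ = -0.3927, v₂ = 3.2500

heading to target = atan2(3−-3.5, -2.5−-2.5) = 1.5708
Δθ = wrap(1.5708 − 2.3562) = -0.7854; ω₁ = Δθ/dt₁ = -0.3927
distance = √((-2.5−-2.5)² + (3−-3.5)²) = 6.5000; v₂ = distance/dt₂ = 3.2500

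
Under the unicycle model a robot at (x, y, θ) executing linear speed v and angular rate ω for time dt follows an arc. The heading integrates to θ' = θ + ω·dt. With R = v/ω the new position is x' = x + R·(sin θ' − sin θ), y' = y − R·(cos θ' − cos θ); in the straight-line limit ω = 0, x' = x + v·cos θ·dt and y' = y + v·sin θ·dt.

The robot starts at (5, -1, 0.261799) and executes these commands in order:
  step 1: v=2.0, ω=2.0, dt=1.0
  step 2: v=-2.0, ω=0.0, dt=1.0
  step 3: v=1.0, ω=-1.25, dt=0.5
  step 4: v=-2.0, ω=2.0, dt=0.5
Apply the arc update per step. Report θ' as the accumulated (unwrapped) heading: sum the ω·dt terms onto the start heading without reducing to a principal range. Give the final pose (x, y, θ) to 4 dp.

step 1: θ'=2.2618 (R=1.0000) → pose (5.5118, 0.6032, 2.2618)
step 2: θ'=2.2618 (straight) → pose (6.7864, -0.9380, 2.2618)
step 3: θ'=1.6368 (R=-0.8000) → pose (6.6046, -0.4809, 1.6368)
step 4: θ'=2.6368 (R=-1.0000) → pose (7.1188, -1.2902, 2.6368)

(7.1188, -1.2902, 2.6368)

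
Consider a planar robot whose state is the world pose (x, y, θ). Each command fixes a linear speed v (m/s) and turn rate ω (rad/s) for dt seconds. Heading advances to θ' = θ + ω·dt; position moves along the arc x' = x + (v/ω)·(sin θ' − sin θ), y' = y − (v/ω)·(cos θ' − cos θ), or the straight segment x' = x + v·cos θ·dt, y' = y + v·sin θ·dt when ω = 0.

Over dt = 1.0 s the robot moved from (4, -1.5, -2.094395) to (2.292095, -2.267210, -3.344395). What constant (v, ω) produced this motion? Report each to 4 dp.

v = 2.0000, ω = -1.2500

Δθ = -3.344395 − -2.094395 = -1.250000
ω = Δθ/dt = -1.250000/1.0 = -1.2500
R = Δx/(sin θ' − sin θ) = -1.6000
v = R·ω = -1.6000·-1.2500 = 2.0000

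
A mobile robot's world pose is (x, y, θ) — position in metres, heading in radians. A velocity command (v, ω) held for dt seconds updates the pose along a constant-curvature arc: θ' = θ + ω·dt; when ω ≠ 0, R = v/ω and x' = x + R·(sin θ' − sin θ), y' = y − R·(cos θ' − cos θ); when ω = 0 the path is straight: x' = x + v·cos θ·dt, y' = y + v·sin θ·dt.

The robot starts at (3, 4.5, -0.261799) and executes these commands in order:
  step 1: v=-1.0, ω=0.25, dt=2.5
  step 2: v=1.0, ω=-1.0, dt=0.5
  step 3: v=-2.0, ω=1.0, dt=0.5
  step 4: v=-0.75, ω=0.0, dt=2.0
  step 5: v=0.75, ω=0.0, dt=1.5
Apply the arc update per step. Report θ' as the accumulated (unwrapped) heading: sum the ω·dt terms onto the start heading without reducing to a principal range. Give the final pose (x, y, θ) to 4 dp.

(-0.2985, 4.1862, 0.3632)

step 1: θ'=0.3632 (R=-4.0000) → pose (0.5437, 4.3754, 0.3632)
step 2: θ'=-0.1368 (R=-1.0000) → pose (1.0353, 4.4312, -0.1368)
step 3: θ'=0.3632 (R=-2.0000) → pose (0.0520, 4.3195, 0.3632)
step 4: θ'=0.3632 (straight) → pose (-1.3501, 3.7866, 0.3632)
step 5: θ'=0.3632 (straight) → pose (-0.2985, 4.1862, 0.3632)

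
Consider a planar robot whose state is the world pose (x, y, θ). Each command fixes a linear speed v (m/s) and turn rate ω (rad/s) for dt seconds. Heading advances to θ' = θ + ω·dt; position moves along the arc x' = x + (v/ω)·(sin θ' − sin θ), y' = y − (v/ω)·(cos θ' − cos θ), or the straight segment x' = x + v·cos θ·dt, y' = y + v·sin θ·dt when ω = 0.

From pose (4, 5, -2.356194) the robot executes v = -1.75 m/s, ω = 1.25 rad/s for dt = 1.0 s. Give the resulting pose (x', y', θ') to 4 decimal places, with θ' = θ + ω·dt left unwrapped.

(4.2616, 6.6172, -1.1062)

θ' = -2.3562 + 1.25·1.0 = -1.1062
R = v/ω = -1.75/1.25 = -1.4000
x' = 4 + -1.4000·(sin -1.1062 − sin -2.3562) = 4.2616
y' = 5 − -1.4000·(cos -1.1062 − cos -2.3562) = 6.6172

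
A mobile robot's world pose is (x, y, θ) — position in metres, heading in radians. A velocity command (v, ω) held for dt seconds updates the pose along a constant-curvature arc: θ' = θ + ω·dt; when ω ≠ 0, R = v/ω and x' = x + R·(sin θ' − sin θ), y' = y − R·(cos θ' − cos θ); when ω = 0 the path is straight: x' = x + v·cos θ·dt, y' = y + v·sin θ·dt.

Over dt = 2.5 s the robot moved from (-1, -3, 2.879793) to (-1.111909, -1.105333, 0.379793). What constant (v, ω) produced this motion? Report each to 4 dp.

v = 1.0000, ω = -1.0000

Δθ = 0.379793 − 2.879793 = -2.500000
ω = Δθ/dt = -2.500000/2.5 = -1.0000
R = −Δy/(cos θ' − cos θ) = -1.0000
v = R·ω = -1.0000·-1.0000 = 1.0000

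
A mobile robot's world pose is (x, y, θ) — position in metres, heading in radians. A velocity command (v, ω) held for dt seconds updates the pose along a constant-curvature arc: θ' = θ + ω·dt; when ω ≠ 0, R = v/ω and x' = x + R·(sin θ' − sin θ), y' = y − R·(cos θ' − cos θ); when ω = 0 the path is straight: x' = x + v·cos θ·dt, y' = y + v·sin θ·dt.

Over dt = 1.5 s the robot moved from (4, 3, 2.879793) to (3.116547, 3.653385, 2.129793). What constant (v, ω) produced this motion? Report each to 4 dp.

v = 0.7500, ω = -0.5000

Δθ = 2.129793 − 2.879793 = -0.750000
ω = Δθ/dt = -0.750000/1.5 = -0.5000
R = Δx/(sin θ' − sin θ) = -1.5000
v = R·ω = -1.5000·-0.5000 = 0.7500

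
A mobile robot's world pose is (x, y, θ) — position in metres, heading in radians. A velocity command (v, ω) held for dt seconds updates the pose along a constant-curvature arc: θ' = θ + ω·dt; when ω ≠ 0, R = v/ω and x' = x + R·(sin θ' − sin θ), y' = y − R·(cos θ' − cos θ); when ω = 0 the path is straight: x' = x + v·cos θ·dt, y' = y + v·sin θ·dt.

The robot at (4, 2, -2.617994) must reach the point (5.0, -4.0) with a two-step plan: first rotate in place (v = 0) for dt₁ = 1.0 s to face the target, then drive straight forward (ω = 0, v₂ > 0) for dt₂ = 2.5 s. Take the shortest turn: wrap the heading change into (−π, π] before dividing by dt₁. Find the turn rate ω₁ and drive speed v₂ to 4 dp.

ω₁ = 1.2123, v₂ = 2.4331

heading to target = atan2(-4−2, 5−4) = -1.4056
Δθ = wrap(-1.4056 − -2.6180) = 1.2123; ω₁ = Δθ/dt₁ = 1.2123
distance = √((5−4)² + (-4−2)²) = 6.0828; v₂ = distance/dt₂ = 2.4331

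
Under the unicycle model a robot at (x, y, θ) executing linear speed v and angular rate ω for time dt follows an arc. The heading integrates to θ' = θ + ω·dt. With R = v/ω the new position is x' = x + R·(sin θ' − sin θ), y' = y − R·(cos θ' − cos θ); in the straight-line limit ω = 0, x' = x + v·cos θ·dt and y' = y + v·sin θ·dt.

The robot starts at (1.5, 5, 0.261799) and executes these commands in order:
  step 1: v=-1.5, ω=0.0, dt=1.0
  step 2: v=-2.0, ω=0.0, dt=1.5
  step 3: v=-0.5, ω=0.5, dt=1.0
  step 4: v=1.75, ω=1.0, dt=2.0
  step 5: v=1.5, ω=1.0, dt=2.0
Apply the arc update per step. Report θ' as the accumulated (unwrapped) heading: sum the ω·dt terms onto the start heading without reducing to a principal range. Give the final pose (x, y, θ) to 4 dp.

(-5.8915, 5.0174, 4.7618)

step 1: θ'=0.2618 (straight) → pose (0.0511, 4.6118, 0.2618)
step 2: θ'=0.2618 (straight) → pose (-2.8467, 3.8353, 0.2618)
step 3: θ'=0.7618 (R=-1.0000) → pose (-3.2781, 3.5930, 0.7618)
step 4: θ'=2.7618 (R=1.7500) → pose (-3.8372, 6.4846, 2.7618)
step 5: θ'=4.7618 (R=1.5000) → pose (-5.8915, 5.0174, 4.7618)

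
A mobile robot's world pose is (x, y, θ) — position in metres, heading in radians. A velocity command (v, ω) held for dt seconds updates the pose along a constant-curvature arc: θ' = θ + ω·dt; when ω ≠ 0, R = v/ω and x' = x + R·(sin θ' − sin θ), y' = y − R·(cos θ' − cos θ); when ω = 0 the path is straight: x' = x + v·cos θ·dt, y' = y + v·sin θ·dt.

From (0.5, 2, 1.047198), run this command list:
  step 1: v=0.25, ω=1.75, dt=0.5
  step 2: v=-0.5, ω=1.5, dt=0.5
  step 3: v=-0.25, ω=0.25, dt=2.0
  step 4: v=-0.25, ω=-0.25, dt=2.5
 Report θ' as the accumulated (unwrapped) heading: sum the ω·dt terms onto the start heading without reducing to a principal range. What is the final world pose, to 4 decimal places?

(1.7461, 1.6593, 2.5472)

step 1: θ'=1.9222 (R=0.1429) → pose (0.5104, 2.1206, 1.9222)
step 2: θ'=2.6722 (R=-0.3333) → pose (0.6726, 1.9381, 2.6722)
step 3: θ'=3.1722 (R=-1.0000) → pose (1.1555, 1.8304, 3.1722)
step 4: θ'=2.5472 (R=1.0000) → pose (1.7461, 1.6593, 2.5472)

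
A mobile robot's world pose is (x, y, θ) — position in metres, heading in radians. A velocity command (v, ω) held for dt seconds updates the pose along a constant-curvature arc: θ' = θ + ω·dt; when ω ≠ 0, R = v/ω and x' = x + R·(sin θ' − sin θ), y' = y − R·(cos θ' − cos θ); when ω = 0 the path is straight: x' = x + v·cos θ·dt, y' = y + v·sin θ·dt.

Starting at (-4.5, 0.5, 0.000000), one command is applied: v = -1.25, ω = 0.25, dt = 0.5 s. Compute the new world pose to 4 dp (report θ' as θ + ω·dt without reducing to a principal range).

θ' = 0.0000 + 0.25·0.5 = 0.1250
R = v/ω = -1.25/0.25 = -5.0000
x' = -4.5 + -5.0000·(sin 0.1250 − sin 0.0000) = -5.1234
y' = 0.5 − -5.0000·(cos 0.1250 − cos 0.0000) = 0.4610

(-5.1234, 0.4610, 0.1250)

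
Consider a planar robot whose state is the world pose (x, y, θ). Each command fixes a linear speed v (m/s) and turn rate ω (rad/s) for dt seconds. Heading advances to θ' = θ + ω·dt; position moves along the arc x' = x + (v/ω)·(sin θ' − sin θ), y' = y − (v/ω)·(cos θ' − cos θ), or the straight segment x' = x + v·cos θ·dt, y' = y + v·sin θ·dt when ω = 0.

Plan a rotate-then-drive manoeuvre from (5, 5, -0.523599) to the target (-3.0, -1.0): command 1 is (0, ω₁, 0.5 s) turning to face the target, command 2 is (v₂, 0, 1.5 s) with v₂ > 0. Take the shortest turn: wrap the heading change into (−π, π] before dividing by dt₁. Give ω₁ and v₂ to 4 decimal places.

heading to target = atan2(-1−5, -3−5) = -2.4981
Δθ = wrap(-2.4981 − -0.5236) = -1.9745; ω₁ = Δθ/dt₁ = -3.9490
distance = √((-3−5)² + (-1−5)²) = 10.0000; v₂ = distance/dt₂ = 6.6667

ω₁ = -3.9490, v₂ = 6.6667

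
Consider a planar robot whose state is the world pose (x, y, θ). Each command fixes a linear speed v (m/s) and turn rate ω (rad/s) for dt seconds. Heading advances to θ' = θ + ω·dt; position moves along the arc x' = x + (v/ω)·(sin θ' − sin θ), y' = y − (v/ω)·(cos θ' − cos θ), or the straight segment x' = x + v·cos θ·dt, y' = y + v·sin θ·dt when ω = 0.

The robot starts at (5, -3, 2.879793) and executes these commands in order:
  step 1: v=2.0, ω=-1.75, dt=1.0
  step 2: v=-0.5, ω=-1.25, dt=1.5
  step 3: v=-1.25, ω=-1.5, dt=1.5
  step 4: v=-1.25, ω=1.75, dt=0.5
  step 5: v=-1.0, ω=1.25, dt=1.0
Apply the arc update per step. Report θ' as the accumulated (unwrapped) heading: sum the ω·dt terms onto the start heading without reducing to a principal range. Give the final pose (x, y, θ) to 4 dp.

(4.5071, 1.1725, -0.8702)

step 1: θ'=1.1298 (R=-1.1429) → pose (4.2623, -1.4083, 1.1298)
step 2: θ'=-0.7452 (R=0.4000) → pose (3.6293, -1.5315, -0.7452)
step 3: θ'=-2.9952 (R=0.8333) → pose (4.0729, -0.0946, -2.9952)
step 4: θ'=-2.1202 (R=-0.7143) → pose (4.5778, 0.2390, -2.1202)
step 5: θ'=-0.8702 (R=-0.8000) → pose (4.5071, 1.1725, -0.8702)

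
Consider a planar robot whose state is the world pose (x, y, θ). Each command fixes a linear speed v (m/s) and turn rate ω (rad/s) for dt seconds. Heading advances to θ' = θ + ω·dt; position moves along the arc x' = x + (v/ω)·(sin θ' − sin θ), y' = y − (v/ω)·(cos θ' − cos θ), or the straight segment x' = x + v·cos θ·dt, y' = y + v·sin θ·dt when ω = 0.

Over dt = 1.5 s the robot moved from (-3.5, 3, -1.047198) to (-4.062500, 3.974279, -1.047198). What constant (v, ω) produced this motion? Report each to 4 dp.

v = -0.7500, ω = 0.0000

Δθ = -1.047198 − -1.047198 = 0.000000
ω = Δθ/dt = 0.000000/1.5 = 0.0000
ω = 0 → v = (Δx·cos θ + Δy·sin θ)/dt = -0.7500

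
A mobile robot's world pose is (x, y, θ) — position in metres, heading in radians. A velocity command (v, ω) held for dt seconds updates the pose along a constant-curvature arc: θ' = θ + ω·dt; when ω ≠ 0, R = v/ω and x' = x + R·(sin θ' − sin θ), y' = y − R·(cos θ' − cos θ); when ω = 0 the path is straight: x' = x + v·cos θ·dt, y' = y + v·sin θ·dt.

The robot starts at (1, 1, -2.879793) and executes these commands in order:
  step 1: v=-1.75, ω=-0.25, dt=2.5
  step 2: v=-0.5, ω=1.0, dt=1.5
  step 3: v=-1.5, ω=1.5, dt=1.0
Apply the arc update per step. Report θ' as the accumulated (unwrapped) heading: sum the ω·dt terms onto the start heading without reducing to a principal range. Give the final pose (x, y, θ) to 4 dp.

(5.5062, 2.3348, -0.5048)

step 1: θ'=-3.5048 (R=7.0000) → pose (5.2986, 0.7819, -3.5048)
step 2: θ'=-2.0048 (R=-0.5000) → pose (5.9299, 1.0390, -2.0048)
step 3: θ'=-0.5048 (R=-1.0000) → pose (5.5062, 2.3348, -0.5048)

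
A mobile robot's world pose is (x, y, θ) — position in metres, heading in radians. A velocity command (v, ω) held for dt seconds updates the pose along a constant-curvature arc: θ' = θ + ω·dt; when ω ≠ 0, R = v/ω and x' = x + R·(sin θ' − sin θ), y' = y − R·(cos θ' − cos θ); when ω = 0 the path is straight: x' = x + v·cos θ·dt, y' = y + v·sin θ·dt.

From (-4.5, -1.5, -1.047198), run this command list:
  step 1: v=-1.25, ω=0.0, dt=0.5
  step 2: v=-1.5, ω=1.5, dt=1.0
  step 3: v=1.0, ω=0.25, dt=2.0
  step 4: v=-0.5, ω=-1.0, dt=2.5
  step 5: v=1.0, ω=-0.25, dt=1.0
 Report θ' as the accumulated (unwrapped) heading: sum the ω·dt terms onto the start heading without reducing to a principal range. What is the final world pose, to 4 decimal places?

(-5.6141, 0.0054, -1.7972)

step 1: θ'=-1.0472 (straight) → pose (-4.8125, -0.9587, -1.0472)
step 2: θ'=0.4528 (R=-1.0000) → pose (-6.1160, -0.5595, 0.4528)
step 3: θ'=0.9528 (R=4.0000) → pose (-4.6058, 0.7198, 0.9528)
step 4: θ'=-1.5472 (R=0.5000) → pose (-5.5132, 0.9977, -1.5472)
step 5: θ'=-1.7972 (R=-4.0000) → pose (-5.6141, 0.0054, -1.7972)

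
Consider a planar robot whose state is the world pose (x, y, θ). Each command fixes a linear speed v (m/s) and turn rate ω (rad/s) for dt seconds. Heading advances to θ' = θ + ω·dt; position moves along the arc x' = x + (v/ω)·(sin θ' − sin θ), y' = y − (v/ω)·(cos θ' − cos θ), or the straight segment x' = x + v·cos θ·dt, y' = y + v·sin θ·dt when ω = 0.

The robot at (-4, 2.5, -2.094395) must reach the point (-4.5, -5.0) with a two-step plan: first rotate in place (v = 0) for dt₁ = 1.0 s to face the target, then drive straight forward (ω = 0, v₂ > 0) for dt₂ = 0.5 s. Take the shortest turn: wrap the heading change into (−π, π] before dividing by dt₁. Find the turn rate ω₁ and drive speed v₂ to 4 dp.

heading to target = atan2(-5−2.5, -4.5−-4) = -1.6374
Δθ = wrap(-1.6374 − -2.0944) = 0.4570; ω₁ = Δθ/dt₁ = 0.4570
distance = √((-4.5−-4)² + (-5−2.5)²) = 7.5166; v₂ = distance/dt₂ = 15.0333

ω₁ = 0.4570, v₂ = 15.0333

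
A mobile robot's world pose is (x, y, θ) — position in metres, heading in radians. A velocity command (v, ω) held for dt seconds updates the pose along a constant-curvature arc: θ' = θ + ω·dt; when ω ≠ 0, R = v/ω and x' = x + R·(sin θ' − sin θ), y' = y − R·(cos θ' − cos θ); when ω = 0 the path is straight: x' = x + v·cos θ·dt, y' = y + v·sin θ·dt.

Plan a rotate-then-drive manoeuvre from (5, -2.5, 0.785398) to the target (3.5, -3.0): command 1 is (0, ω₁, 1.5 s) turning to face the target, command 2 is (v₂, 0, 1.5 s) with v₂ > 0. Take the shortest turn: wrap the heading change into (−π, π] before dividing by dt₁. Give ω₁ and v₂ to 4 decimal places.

ω₁ = 1.7853, v₂ = 1.0541

heading to target = atan2(-3−-2.5, 3.5−5) = -2.8198
Δθ = wrap(-2.8198 − 0.7854) = 2.6779; ω₁ = Δθ/dt₁ = 1.7853
distance = √((3.5−5)² + (-3−-2.5)²) = 1.5811; v₂ = distance/dt₂ = 1.0541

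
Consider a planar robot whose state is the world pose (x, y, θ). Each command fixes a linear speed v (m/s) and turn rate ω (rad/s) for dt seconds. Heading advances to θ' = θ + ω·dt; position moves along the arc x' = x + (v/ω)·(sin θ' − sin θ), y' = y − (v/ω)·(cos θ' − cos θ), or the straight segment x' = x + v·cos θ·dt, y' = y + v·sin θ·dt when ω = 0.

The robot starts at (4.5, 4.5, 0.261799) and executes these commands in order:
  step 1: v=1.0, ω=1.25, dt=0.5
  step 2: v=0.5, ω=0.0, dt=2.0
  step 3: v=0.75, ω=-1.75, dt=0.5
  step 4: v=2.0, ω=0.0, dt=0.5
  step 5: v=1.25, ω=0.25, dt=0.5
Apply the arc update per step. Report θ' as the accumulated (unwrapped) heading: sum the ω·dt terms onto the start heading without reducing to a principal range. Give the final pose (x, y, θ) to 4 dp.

step 1: θ'=0.8868 (R=0.8000) → pose (4.9130, 4.7672, 0.8868)
step 2: θ'=0.8868 (straight) → pose (5.5449, 5.5423, 0.8868)
step 3: θ'=0.0118 (R=-0.4286) → pose (5.8720, 5.7000, 0.0118)
step 4: θ'=0.0118 (straight) → pose (6.8719, 5.7118, 0.0118)
step 5: θ'=0.1368 (R=5.0000) → pose (7.4948, 5.7582, 0.1368)

(7.4948, 5.7582, 0.1368)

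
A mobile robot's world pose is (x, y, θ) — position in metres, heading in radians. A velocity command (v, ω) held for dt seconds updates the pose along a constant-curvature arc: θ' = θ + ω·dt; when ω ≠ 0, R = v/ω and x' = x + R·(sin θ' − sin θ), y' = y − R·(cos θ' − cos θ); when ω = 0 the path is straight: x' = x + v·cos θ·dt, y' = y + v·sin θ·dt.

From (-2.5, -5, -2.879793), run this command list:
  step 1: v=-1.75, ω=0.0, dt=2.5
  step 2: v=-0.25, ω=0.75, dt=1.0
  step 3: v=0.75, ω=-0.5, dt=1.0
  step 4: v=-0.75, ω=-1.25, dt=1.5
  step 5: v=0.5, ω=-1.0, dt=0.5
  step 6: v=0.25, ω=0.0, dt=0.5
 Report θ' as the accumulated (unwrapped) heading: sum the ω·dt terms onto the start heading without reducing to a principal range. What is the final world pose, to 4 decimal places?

(2.3127, -4.2673, -5.0048)

step 1: θ'=-2.8798 (straight) → pose (1.7259, -3.8677, -2.8798)
step 2: θ'=-2.1298 (R=-0.3333) → pose (1.9222, -3.7225, -2.1298)
step 3: θ'=-2.6298 (R=-1.5000) → pose (1.3852, -4.2348, -2.6298)
step 4: θ'=-4.5048 (R=0.6000) → pose (2.2662, -4.6342, -4.5048)
step 5: θ'=-5.0048 (R=-0.5000) → pose (2.2766, -4.3870, -5.0048)
step 6: θ'=-5.0048 (straight) → pose (2.3127, -4.2673, -5.0048)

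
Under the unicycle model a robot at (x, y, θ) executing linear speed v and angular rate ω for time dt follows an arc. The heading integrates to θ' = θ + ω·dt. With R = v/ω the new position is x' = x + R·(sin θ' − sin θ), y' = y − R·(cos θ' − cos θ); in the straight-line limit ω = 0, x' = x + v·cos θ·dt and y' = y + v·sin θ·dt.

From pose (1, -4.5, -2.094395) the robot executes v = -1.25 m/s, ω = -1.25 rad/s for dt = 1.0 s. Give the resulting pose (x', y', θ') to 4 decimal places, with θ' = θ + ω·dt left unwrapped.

θ' = -2.0944 + -1.25·1.0 = -3.3444
R = v/ω = -1.25/-1.25 = 1.0000
x' = 1 + 1.0000·(sin -3.3444 − sin -2.0944) = 2.0674
y' = -4.5 − 1.0000·(cos -3.3444 − cos -2.0944) = -4.0205

(2.0674, -4.0205, -3.3444)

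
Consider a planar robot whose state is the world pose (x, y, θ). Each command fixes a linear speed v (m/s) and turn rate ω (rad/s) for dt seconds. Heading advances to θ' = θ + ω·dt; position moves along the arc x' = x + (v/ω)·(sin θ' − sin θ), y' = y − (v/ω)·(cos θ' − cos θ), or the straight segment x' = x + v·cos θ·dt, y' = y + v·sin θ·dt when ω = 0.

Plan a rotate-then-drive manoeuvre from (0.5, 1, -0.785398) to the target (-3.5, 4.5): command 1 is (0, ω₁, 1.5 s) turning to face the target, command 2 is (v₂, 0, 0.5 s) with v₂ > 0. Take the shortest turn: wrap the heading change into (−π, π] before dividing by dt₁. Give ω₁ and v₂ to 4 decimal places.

heading to target = atan2(4.5−1, -3.5−0.5) = 2.4228
Δθ = wrap(2.4228 − -0.7854) = -3.0750; ω₁ = Δθ/dt₁ = -2.0500
distance = √((-3.5−0.5)² + (4.5−1)²) = 5.3151; v₂ = distance/dt₂ = 10.6301

ω₁ = -2.0500, v₂ = 10.6301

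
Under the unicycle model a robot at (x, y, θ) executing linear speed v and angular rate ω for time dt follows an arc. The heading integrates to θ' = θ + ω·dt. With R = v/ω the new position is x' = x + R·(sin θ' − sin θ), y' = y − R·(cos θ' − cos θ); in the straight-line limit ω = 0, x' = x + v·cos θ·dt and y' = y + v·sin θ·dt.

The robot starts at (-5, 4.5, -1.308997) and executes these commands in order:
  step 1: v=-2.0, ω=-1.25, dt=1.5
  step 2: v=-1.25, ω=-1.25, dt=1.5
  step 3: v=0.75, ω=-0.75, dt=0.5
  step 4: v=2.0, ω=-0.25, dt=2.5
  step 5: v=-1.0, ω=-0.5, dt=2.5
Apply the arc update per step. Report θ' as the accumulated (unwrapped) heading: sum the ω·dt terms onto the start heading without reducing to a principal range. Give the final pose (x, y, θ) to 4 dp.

step 1: θ'=-3.1840 (R=1.6000) → pose (-3.3867, 6.5127, -3.1840)
step 2: θ'=-5.0590 (R=1.0000) → pose (-2.4886, 5.1739, -5.0590)
step 3: θ'=-5.4340 (R=-1.0000) → pose (-2.2988, 5.4947, -5.4340)
step 4: θ'=-6.0590 (R=-8.0000) → pose (1.9287, 8.0098, -6.0590)
step 5: θ'=-7.3090 (R=2.0000) → pose (-0.2262, 8.9229, -7.3090)

(-0.2262, 8.9229, -7.3090)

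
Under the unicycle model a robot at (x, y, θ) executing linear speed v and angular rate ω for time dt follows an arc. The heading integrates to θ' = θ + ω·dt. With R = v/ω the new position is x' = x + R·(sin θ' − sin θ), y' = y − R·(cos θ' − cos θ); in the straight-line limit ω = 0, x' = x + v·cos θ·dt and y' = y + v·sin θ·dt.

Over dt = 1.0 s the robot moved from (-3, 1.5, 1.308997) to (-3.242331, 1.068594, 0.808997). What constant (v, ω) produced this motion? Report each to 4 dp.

v = -0.5000, ω = -0.5000

Δθ = 0.808997 − 1.308997 = -0.500000
ω = Δθ/dt = -0.500000/1.0 = -0.5000
R = −Δy/(cos θ' − cos θ) = 1.0000
v = R·ω = 1.0000·-0.5000 = -0.5000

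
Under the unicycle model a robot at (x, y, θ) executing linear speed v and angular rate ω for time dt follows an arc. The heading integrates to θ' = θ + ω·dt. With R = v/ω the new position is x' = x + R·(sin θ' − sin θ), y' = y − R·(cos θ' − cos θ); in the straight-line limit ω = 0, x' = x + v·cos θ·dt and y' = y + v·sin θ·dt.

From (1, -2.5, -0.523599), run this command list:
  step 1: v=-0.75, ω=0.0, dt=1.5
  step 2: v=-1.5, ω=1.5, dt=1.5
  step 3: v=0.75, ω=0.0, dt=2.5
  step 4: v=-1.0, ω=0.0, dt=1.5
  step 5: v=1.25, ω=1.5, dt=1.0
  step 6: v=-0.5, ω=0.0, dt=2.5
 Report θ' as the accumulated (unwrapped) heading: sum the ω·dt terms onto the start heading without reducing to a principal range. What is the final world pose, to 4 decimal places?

(-1.1687, -1.7810, 3.2264)

step 1: θ'=-0.5236 (straight) → pose (0.0257, -1.9375, -0.5236)
step 2: θ'=1.7264 (R=-1.0000) → pose (-1.4622, -2.9585, 1.7264)
step 3: θ'=1.7264 (straight) → pose (-1.7528, -1.1062, 1.7264)
step 4: θ'=1.7264 (straight) → pose (-1.5203, -2.5880, 1.7264)
step 5: θ'=3.2264 (R=0.8333) → pose (-2.4142, -1.8868, 3.2264)
step 6: θ'=3.2264 (straight) → pose (-1.1687, -1.7810, 3.2264)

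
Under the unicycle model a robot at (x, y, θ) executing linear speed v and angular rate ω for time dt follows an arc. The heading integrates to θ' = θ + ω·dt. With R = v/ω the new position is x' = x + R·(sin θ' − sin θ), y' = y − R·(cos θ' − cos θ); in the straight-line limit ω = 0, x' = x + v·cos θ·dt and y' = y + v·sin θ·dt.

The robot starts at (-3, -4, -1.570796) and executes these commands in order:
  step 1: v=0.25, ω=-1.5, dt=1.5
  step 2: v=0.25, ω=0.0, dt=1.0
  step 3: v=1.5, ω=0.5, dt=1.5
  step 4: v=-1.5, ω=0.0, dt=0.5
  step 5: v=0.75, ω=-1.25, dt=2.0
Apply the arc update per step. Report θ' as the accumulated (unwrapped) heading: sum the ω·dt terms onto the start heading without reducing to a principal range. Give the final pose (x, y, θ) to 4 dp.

(-5.2491, -2.2087, -5.5708)

step 1: θ'=-3.8208 (R=-0.1667) → pose (-3.2714, -4.1297, -3.8208)
step 2: θ'=-3.8208 (straight) → pose (-3.4659, -3.9726, -3.8208)
step 3: θ'=-3.0708 (R=3.0000) → pose (-5.5626, -3.3144, -3.0708)
step 4: θ'=-3.0708 (straight) → pose (-4.8145, -3.2613, -3.0708)
step 5: θ'=-5.5708 (R=-0.6000) → pose (-5.2491, -2.2087, -5.5708)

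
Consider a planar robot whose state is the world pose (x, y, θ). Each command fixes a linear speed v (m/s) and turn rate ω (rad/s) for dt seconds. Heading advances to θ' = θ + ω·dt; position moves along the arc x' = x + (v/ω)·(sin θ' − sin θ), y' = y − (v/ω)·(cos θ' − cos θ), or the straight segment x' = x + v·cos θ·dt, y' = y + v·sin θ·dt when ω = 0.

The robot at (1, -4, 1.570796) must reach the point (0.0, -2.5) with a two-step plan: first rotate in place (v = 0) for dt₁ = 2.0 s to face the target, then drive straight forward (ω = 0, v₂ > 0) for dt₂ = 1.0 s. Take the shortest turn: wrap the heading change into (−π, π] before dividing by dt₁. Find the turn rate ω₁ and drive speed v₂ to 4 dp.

ω₁ = 0.2940, v₂ = 1.8028

heading to target = atan2(-2.5−-4, 0−1) = 2.1588
Δθ = wrap(2.1588 − 1.5708) = 0.5880; ω₁ = Δθ/dt₁ = 0.2940
distance = √((0−1)² + (-2.5−-4)²) = 1.8028; v₂ = distance/dt₂ = 1.8028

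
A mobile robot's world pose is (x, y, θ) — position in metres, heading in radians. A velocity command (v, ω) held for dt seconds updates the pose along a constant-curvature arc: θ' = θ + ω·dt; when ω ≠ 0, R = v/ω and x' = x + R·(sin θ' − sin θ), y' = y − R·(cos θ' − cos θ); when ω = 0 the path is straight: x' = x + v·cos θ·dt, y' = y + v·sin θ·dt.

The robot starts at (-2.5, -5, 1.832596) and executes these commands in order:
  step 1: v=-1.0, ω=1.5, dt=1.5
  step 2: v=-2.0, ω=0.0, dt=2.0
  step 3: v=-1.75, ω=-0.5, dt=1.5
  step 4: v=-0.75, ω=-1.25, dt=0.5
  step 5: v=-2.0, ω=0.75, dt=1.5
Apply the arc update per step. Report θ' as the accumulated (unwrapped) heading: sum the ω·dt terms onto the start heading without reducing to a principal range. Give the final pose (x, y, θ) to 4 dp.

(6.3897, -0.2928, 3.8326)

step 1: θ'=4.0826 (R=-0.6667) → pose (-1.3173, -5.2201, 4.0826)
step 2: θ'=4.0826 (straight) → pose (1.0386, -1.9875, 4.0826)
step 3: θ'=3.3326 (R=3.5000) → pose (3.2027, -0.6126, 3.3326)
step 4: θ'=2.7076 (R=0.6000) → pose (3.5689, -0.6573, 2.7076)
step 5: θ'=3.8326 (R=-2.6667) → pose (6.3897, -0.2928, 3.8326)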